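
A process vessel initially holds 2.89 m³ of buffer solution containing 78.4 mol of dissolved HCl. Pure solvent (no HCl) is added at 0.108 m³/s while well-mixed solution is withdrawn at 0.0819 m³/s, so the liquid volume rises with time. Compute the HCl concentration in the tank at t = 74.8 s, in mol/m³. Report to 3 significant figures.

Let m(t) be the amount of HCl. Volume: V(t) = V₀ + (Q_in − Q_out) t = 2.89 + 0.026100 t; V(74.8) = 4.8423 m³.
Solute balance: dm/dt = 0 − Q_out C = −Q_out m/V(t).
dm/m = −Q_out dt/(V₀ + 0.026100 t); integrating gives ln(m/m₀) = −(Q_out/(Q_in−Q_out)) ln(V/V₀).
m = m₀ (V₀/V)^(Q_out/(Q_in−Q_out)) = 78.4 × (2.89/4.8423)^(3.1379) = 15.522 mol.
C = m/V = 15.522/4.8423 = 3.2055 mol/m³.

3.21 mol/m³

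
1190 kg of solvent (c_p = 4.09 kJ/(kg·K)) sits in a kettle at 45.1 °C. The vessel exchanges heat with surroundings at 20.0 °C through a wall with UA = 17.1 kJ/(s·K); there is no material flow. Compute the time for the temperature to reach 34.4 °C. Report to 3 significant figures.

158 s

Lumped-capacitance energy balance: M c_p dT/dt = UA(T_amb − T).
τ = M c_p/UA = 284.63 s; T_ss = T_amb = 20.000 °C.
T(t) = T_ss + (T₀ − T_ss)e^(−t/τ); set T = 34.4:
t = −τ ln[(T − T_ss)/(T₀ − T_ss)] = −284.63 · ln(0.57371) = 158.15 s.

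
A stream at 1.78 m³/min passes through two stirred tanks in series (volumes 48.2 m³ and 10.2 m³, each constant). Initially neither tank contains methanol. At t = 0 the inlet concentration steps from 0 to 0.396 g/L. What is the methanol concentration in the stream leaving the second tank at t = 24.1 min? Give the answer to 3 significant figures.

Each tank obeys Vᵢ dCᵢ/dt = Q(Cᵢ₋₁ − Cᵢ), so τᵢ = Vᵢ/Q.
τ₁ = 48.2/1.78 = 27.079 min; τ₂ = 10.2/1.78 = 5.7303 min.
Tank 1: C₁ = C_in(1 − e^(−t/τ₁)). Tank 2 (τ₁ ≠ τ₂): C₂ = C_in[1 − (τ₁ e^(−t/τ₁) − τ₂ e^(−t/τ₂))/(τ₁ − τ₂)].
At t = 24.1: e^(−t/τ₁) = 0.41066, e^(−t/τ₂) = 0.014911.
C₂ = 0.396·[1 − (27.079·0.41066 − 5.7303·0.014911)/(21.348)] = 0.396·0.48312 = 0.19131 g/L.

0.191 g/L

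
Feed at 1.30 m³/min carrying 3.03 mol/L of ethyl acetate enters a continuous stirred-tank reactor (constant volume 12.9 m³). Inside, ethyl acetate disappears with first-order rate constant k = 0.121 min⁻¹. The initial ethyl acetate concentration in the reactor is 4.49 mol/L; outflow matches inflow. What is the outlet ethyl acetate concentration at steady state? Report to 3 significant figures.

Accumulation = in − out − consumed: V dC/dt = Q C_in − Q C − k V C.
At steady state: 0 = Q C_in − (Q + kV) C_ss, so C_ss = Q C_in/(Q + kV).
C_ss = 1.30·3.03/(1.30 + 0.121·12.9) = 3.9390/2.8609 = 1.3768 mol/L.

1.38 mol/L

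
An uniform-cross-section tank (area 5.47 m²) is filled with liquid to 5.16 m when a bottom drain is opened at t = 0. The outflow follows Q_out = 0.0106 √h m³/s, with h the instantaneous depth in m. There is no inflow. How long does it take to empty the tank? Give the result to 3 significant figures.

Accumulation of liquid (constant cross-section A): A dh/dt = −0.0106 √h.
This is separable: 2 d(√h)/dt = −0.0106/A, so √h = √h₀ − (0.0106/(2A)) t.
Tank is empty when √h = 0: t_empty = 2A√h₀/0.0106.
t_empty = 2·5.47·√5.16/0.0106 = 10.940·2.2716/0.0106 = 2344.4 s.

2340 s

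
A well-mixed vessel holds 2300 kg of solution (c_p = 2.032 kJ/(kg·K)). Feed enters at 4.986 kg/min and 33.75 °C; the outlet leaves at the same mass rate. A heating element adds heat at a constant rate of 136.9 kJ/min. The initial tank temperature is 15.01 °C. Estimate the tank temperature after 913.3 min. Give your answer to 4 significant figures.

M c_p dT/dt = ṁ c_p (T_in − T) + Q̇.
Rearrange: dT/dt = (T_ss − T)/τ with τ = M/ṁ = 461.292 min and T_ss = T_in + Q̇/(ṁ c_p) = 47.2622 °C.
T approaches T_ss exponentially: T(t) = T_ss + (T₀ − T_ss) e^(−t/τ).
T(913.3) = 47.2622 + (-32.2522)·e^(−913.3/461.292) = 47.2622 + (-32.2522)·0.138086 = 42.8086 °C.

42.81 °C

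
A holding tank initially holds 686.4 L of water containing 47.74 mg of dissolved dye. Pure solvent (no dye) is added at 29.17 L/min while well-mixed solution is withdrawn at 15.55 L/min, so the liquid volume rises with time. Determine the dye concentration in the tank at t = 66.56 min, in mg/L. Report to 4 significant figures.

Total volume: dV/dt = Q_in − Q_out = 13.6200 L/min, so V(t) = 686.4 + 13.6200 t and V(66.56) = 1592.95 L.
No dye enters, so dm/dt = −Q_out · (m/V).
dm/m = −Q_out dt/(V₀ + 13.6200 t); integrating gives ln(m/m₀) = −(Q_out/(Q_in−Q_out)) ln(V/V₀).
m = m₀ (V₀/V)^(Q_out/(Q_in−Q_out)) = 47.74 × (686.4/1592.95)^(1.14170) = 18.2578 mg.
C = m/V = 18.2578/1592.95 = 0.0114616 mg/L.

0.01146 mg/L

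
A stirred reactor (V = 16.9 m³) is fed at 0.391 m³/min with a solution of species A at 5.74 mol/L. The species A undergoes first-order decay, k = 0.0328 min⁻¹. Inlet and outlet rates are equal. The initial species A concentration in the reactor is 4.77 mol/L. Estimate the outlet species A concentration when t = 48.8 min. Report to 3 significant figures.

2.53 mol/L

Species balance: V dC/dt = Q C_in − Q C − k V C.
dC/dt = (Q/V) C_in − (Q/V + k) C; effective rate a = Q/V + k = 0.023136 + 0.0328 = 0.055936 min⁻¹.
C_ss = Q C_in/(Q + kV) = 2.3742 mol/L; C(t) = C_ss + (C₀ − C_ss) e^(−a t).
C(48.8) = 2.3742 + (2.3958)·e^(−0.055936·48.8) = 2.3742 + (2.3958)·0.065240 = 2.5305 mol/L.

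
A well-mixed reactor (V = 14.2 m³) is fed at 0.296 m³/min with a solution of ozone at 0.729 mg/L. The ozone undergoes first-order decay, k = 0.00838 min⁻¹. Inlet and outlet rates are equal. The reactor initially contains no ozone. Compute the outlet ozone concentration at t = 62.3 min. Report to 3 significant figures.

Accumulation = in − out − consumed: V dC/dt = Q C_in − Q C − k V C.
dC/dt = (Q/V) C_in − (Q/V + k) C; effective rate a = Q/V + k = 0.020845 + 0.00838 = 0.029225 min⁻¹.
C_ss = Q C_in/(Q + kV) = 0.51997 mg/L; C(t) = C_ss + (C₀ − C_ss) e^(−a t).
C(62.3) = 0.51997 + (-0.51997)·e^(−0.029225·62.3) = 0.51997 + (-0.51997)·0.16191 = 0.43578 mg/L.

0.436 mg/L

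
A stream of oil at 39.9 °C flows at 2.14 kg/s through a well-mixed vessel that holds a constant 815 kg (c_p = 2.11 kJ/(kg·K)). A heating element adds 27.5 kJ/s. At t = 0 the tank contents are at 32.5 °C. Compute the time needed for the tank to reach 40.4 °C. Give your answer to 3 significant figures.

335 s

Energy balance: M c_p dT/dt = ṁ c_p (T_in − T) + 27.5.
τ = M/ṁ = 380.84 s; T_ss = T_in + Q̇/(ṁ c_p) = 45.990 °C.
T(t) = T_ss + (T₀ − T_ss) e^(−t/τ). Set T = 40.4:
e^(−t/τ) = (40.4 − 45.990)/(32.5 − 45.990) = 0.41439
t = −380.84 · ln(0.41439) = 335.50 s.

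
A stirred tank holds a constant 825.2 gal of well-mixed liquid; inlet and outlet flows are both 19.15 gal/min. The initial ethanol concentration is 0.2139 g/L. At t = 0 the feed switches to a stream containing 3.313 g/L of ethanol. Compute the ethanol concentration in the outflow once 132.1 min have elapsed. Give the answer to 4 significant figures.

3.168 g/L

Accumulation = in − out for the solute gives V dC/dt = Q(C_in − C).
Rewrite as dC/dt + C/τ = C_in/τ, τ = V/Q = 43.0914 min.
Solution: C(t) = C_in + (C₀ − C_in) e^(−t/τ).
C(132.1) = 3.313 + (0.2139 − 3.313)·e^(−132.1/43.0914) = 3.313 + (-3.09910)·0.0466269 = 3.16850 g/L.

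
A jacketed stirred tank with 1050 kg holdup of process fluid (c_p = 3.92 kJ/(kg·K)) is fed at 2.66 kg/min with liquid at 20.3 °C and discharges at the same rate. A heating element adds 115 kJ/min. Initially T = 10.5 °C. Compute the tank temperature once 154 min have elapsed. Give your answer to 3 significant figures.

Energy balance: M c_p dT/dt = ṁ c_p (T_in − T) + 115.
τ = M/ṁ = 394.74 min; T_ss = T_in + Q̇/(ṁ c_p) = 20.3 + 115/(2.66·3.92) = 31.329 °C.
T approaches T_ss exponentially: T(t) = T_ss + (T₀ − T_ss) e^(−t/τ).
T(154) = 31.329 + (-20.829)·e^(−154/394.74) = 31.329 + (-20.829)·0.67697 = 17.228 °C.

17.2 °C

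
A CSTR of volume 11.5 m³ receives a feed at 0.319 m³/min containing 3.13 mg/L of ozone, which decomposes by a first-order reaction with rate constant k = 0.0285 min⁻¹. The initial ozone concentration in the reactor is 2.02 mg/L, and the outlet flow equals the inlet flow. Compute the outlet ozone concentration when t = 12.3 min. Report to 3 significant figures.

1.78 mg/L

V dC/dt = Q(C_in − C) − k V C.
This is linear with rate a = Q/V + k = 0.056239 min⁻¹.
C_ss = Q C_in/(Q + kV) = 1.5438 mg/L; C(t) = C_ss + (C₀ − C_ss) e^(−a t).
C(12.3) = 1.5438 + (0.47617)·e^(−0.056239·12.3) = 1.5438 + (0.47617)·0.50070 = 1.7822 mg/L.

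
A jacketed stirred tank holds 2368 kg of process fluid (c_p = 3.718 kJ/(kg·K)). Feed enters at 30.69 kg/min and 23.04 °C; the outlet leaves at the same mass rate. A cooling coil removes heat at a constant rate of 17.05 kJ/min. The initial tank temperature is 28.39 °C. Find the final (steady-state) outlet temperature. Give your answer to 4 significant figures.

22.89 °C

Unsteady energy balance on the tank contents: M c_p dT/dt = ṁ c_p (T_in − T) − 17.05.
At steady state dT/dt = 0 ⇒ T_ss = T_in − Q̇/(ṁ c_p) = 23.04 − 17.05/(30.69·3.718) = 22.8906 °C.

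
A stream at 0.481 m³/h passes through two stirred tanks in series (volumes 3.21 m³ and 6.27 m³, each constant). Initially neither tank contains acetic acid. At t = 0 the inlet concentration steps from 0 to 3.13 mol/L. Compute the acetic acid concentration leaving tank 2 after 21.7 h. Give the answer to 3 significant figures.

2.04 mol/L

Species balance on tank i: dCᵢ/dt = (Cᵢ₋₁ − Cᵢ)/τᵢ with τᵢ = Vᵢ/Q.
τ₁ = 3.21/0.481 = 6.6736 h; τ₂ = 6.27/0.481 = 13.035 h.
Tank 1: C₁ = C_in(1 − e^(−t/τ₁)). Tank 2 (τ₁ ≠ τ₂): C₂ = C_in[1 − (τ₁ e^(−t/τ₁) − τ₂ e^(−t/τ₂))/(τ₁ − τ₂)].
At t = 21.7: e^(−t/τ₁) = 0.038711, e^(−t/τ₂) = 0.18925.
C₂ = 3.13·[1 − (6.6736·0.038711 − 13.035·0.18925)/(-6.3617)] = 3.13·0.65284 = 2.0434 mol/L.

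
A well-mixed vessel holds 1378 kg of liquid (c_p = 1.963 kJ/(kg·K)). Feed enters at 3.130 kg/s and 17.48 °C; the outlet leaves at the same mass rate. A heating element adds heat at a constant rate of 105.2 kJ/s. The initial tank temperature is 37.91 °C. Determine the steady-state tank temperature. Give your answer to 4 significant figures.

34.60 °C

Heat balance on the well-mixed liquid: M c_p dT/dt = ṁ c_p (T_in − T) + 105.2.
At steady state dT/dt = 0 ⇒ T_ss = T_in + Q̇/(ṁ c_p) = 17.48 + 105.2/(3.130·1.963) = 34.6019 °C.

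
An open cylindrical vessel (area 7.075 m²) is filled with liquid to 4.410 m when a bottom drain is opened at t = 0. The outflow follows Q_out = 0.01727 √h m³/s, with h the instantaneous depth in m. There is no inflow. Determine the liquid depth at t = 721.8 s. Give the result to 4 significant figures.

A dh/dt = −Q_out = −0.01727 √h.
∫ h^(−1/2) dh = −(0.01727/A) ∫ dt, giving 2√h = 2√h₀ − (0.01727/A) t.
√h = √4.410 − 0.01727·721.8/(2·7.075) = 2.10000 − 0.880953 = 1.21905.
h = 1.21905² = 1.48608 m.

1.486 m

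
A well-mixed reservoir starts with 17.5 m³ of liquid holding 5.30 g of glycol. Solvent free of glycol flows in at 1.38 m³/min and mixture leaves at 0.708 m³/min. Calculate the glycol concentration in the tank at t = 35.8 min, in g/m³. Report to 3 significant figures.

Total volume: dV/dt = Q_in − Q_out = 0.67200 m³/min, so V(t) = 17.5 + 0.67200 t and V(35.8) = 41.558 m³.
Solute balance: dm/dt = 0 − Q_out C = −Q_out m/V(t).
dm/m = −Q_out dt/(V₀ + 0.67200 t); integrating gives ln(m/m₀) = −(Q_out/(Q_in−Q_out)) ln(V/V₀).
m = m₀ (V₀/V)^(Q_out/(Q_in−Q_out)) = 5.30 × (17.5/41.558)^(1.0536) = 2.1308 g.
C = m/V = 2.1308/41.558 = 0.051273 g/m³.

0.0513 g/m³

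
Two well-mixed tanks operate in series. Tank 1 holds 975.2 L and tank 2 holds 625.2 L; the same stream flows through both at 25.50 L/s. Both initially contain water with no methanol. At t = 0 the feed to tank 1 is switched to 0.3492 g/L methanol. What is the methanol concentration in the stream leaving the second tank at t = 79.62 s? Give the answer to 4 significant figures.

Species balance on tank i: dCᵢ/dt = (Cᵢ₋₁ − Cᵢ)/τᵢ with τᵢ = Vᵢ/Q.
τ₁ = 975.2/25.50 = 38.2431 s; τ₂ = 625.2/25.50 = 24.5176 s.
Tank 1: C₁ = C_in(1 − e^(−t/τ₁)). Tank 2 (τ₁ ≠ τ₂): C₂ = C_in[1 − (τ₁ e^(−t/τ₁) − τ₂ e^(−t/τ₂))/(τ₁ − τ₂)].
At t = 79.62: e^(−t/τ₁) = 0.124688, e^(−t/τ₂) = 0.0388729.
C₂ = 0.3492·[1 − (38.2431·0.124688 − 24.5176·0.0388729)/(13.7255)] = 0.3492·0.722022 = 0.252130 g/L.

0.2521 g/L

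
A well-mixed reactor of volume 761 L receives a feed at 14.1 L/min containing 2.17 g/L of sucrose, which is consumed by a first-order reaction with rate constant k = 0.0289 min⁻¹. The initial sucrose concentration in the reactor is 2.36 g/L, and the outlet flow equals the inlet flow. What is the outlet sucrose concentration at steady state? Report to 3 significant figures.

V dC/dt = Q(C_in − C) − k V C.
Steady state (dC/dt = 0): C_ss = Q C_in/(Q + kV) = C_in/(1 + kV/Q).
C_ss = 14.1·2.17/(14.1 + 0.0289·761) = 30.597/36.093 = 0.84773 g/L.

0.848 g/L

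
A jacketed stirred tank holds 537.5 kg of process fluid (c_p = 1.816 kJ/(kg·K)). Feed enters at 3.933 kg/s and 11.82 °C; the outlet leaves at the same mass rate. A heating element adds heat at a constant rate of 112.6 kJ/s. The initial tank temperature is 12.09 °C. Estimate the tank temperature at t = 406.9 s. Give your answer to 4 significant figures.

26.80 °C

M c_p dT/dt = ṁ c_p (T_in − T) + Q̇.
τ = M/ṁ = 136.664 s; T_ss = T_in + Q̇/(ṁ c_p) = 11.82 + 112.6/(3.933·1.816) = 27.5852 °C.
This is linear first-order; T(t) = T_ss + (T₀ − T_ss) e^(−t/τ).
T(406.9) = 27.5852 + (-15.4952)·e^(−406.9/136.664) = 27.5852 + (-15.4952)·0.0509265 = 26.7961 °C.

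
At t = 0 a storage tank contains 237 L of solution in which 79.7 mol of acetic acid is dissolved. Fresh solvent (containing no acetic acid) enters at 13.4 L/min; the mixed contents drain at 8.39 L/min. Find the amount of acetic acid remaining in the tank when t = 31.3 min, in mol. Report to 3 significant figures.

Total volume: dV/dt = Q_in − Q_out = 5.0100 L/min, so V(t) = 237 + 5.0100 t and V(31.3) = 393.81 L.
Solute balance: dm/dt = 0 − Q_out C = −Q_out m/V(t).
dm/m = −Q_out dt/(V₀ + 5.0100 t); integrating gives ln(m/m₀) = −(Q_out/(Q_in−Q_out)) ln(V/V₀).
m = m₀ (V₀/V)^(Q_out/(Q_in−Q_out)) = 79.7 × (237/393.81)^(1.6747) = 34.051 mol.

34.1 mol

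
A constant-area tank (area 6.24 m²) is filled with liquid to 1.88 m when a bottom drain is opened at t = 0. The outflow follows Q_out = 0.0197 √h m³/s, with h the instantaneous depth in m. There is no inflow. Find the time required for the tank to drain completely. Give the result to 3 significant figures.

869 s

Volume balance on the tank: A dh/dt = −0.0197 √h.
∫ h^(−1/2) dh = −(0.0197/A) ∫ dt, giving 2√h = 2√h₀ − (0.0197/A) t.
Set h = 0: 2√h₀ = (0.0197/A) t_empty ⇒ t_empty = 2A√h₀/0.0197.
t_empty = 2·6.24·√1.88/0.0197 = 12.480·1.3711/0.0197 = 868.61 s.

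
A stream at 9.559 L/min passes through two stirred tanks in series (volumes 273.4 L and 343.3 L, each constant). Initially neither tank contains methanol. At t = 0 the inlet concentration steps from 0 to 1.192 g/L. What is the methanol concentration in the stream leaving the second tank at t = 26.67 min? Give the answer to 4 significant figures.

0.2411 g/L

Time constants: τᵢ = Vᵢ/Q for each well-mixed tank.
τ₁ = 273.4/9.559 = 28.6013 min; τ₂ = 343.3/9.559 = 35.9138 min.
Tank 1: C₁ = C_in(1 − e^(−t/τ₁)). Tank 2 (τ₁ ≠ τ₂): C₂ = C_in[1 − (τ₁ e^(−t/τ₁) − τ₂ e^(−t/τ₂))/(τ₁ − τ₂)].
At t = 26.67: e^(−t/τ₁) = 0.393579, e^(−t/τ₂) = 0.475870.
C₂ = 1.192·[1 − (28.6013·0.393579 − 35.9138·0.475870)/(-7.31248)] = 1.192·0.202266 = 0.241101 g/L.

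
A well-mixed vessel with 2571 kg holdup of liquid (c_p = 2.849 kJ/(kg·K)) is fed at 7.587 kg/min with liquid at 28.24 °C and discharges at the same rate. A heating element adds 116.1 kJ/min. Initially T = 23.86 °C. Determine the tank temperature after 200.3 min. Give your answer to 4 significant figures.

M c_p dT/dt = ṁ c_p (T_in − T) + Q̇.
τ = M/ṁ = 338.869 min; T_ss = T_in + Q̇/(ṁ c_p) = 28.24 + 116.1/(7.587·2.849) = 33.6112 °C.
Solution: T(t) = T_ss + (T₀ − T_ss) e^(−t/τ).
T(200.3) = 33.6112 + (-9.75118)·e^(−200.3/338.869) = 33.6112 + (-9.75118)·0.553727 = 28.2117 °C.

28.21 °C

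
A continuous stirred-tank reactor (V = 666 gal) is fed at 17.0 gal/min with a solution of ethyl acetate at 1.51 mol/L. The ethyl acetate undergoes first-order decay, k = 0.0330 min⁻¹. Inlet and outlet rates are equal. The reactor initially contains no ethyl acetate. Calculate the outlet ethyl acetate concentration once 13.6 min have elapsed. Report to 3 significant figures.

0.361 mol/L

Accumulation = in − out − consumed: V dC/dt = Q C_in − Q C − k V C.
dC/dt = (Q/V) C_in − (Q/V + k) C; effective rate a = Q/V + k = 0.025526 + 0.0330 = 0.058526 min⁻¹.
C_ss = Q C_in/(Q + kV) = 0.65858 mol/L; C(t) = C_ss + (C₀ − C_ss) e^(−a t).
C(13.6) = 0.65858 + (-0.65858)·e^(−0.058526·13.6) = 0.65858 + (-0.65858)·0.45115 = 0.36146 mol/L.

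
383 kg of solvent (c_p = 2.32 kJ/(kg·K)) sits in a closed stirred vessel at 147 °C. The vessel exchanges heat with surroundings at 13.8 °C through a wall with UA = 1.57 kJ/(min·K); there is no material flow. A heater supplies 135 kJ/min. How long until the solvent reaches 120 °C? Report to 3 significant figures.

480 min

Unsteady energy balance on the tank contents: M c_p dT/dt = −UA(T − T_amb) + Q̇.
τ = M c_p/UA = 565.96 min; T_ss = T_amb + Q̇/UA = 13.8 + 135/1.57 = 99.787 °C.
T(t) = T_ss + (T₀ − T_ss)e^(−t/τ); set T = 120:
t = −τ ln[(T − T_ss)/(T₀ − T_ss)] = −565.96 · ln(0.42812) = 480.13 min.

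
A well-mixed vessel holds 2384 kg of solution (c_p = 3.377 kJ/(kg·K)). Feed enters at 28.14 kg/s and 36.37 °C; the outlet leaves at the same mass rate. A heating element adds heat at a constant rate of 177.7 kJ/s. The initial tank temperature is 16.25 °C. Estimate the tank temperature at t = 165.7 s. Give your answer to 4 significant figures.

35.13 °C

M c_p dT/dt = ṁ c_p (T_in − T) + Q̇.
Rearrange: dT/dt = (T_ss − T)/τ with τ = M/ṁ = 84.7193 s and T_ss = T_in + Q̇/(ṁ c_p) = 38.2400 °C.
Solution: T(t) = T_ss + (T₀ − T_ss) e^(−t/τ).
T(165.7) = 38.2400 + (-21.9900)·e^(−165.7/84.7193) = 38.2400 + (-21.9900)·0.141441 = 35.1297 °C.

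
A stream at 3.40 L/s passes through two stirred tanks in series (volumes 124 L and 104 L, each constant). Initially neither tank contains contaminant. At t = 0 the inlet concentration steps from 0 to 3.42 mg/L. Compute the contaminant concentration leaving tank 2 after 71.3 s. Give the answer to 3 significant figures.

Each tank obeys Vᵢ dCᵢ/dt = Q(Cᵢ₋₁ − Cᵢ), so τᵢ = Vᵢ/Q.
τ₁ = 124/3.40 = 36.471 s; τ₂ = 104/3.40 = 30.588 s.
Solving the cascade with C₁(0)=C₂(0)=0 gives C₂(t) = C_in[1 − (τ₁ e^(−t/τ₁) − τ₂ e^(−t/τ₂))/(τ₁ − τ₂)].
At t = 71.3: e^(−t/τ₁) = 0.14156, e^(−t/τ₂) = 0.097202.
C₂ = 3.42·[1 − (36.471·0.14156 − 30.588·0.097202)/(5.8824)] = 3.42·0.62775 = 2.1469 mg/L.

2.15 mg/L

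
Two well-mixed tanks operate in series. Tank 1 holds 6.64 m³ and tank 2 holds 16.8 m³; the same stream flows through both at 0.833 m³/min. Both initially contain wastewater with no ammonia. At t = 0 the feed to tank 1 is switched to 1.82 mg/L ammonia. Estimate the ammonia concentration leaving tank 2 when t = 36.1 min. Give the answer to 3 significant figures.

1.33 mg/L

Species balance on tank i: dCᵢ/dt = (Cᵢ₋₁ − Cᵢ)/τᵢ with τᵢ = Vᵢ/Q.
τ₁ = 6.64/0.833 = 7.9712 min; τ₂ = 16.8/0.833 = 20.168 min.
Tank 1: C₁ = C_in(1 − e^(−t/τ₁)). Tank 2 (τ₁ ≠ τ₂): C₂ = C_in[1 − (τ₁ e^(−t/τ₁) − τ₂ e^(−t/τ₂))/(τ₁ − τ₂)].
At t = 36.1: e^(−t/τ₁) = 0.010794, e^(−t/τ₂) = 0.16697.
C₂ = 1.82·[1 − (7.9712·0.010794 − 20.168·0.16697)/(-12.197)] = 1.82·0.73097 = 1.3304 mg/L.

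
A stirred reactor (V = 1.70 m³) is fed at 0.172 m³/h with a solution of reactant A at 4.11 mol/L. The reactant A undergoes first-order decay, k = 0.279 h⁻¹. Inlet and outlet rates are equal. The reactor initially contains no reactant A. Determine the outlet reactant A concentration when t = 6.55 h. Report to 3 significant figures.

Accumulation = in − out − consumed: V dC/dt = Q C_in − Q C − k V C.
This is linear with rate a = Q/V + k = 0.38018 h⁻¹.
C_ss = Q C_in/(Q + kV) = 1.0938 mol/L; C(t) = C_ss + (C₀ − C_ss) e^(−a t).
C(6.55) = 1.0938 + (-1.0938)·e^(−0.38018·6.55) = 1.0938 + (-1.0938)·0.082897 = 1.0031 mol/L.

1.00 mol/L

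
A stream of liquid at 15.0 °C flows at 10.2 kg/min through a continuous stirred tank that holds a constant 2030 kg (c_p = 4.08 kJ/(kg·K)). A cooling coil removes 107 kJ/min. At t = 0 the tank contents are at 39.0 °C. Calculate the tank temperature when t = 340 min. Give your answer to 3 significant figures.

17.2 °C

Unsteady energy balance on the tank contents: M c_p dT/dt = ṁ c_p (T_in − T) − 107.
Rearrange: dT/dt = (T_ss − T)/τ with τ = M/ṁ = 199.02 min and T_ss = T_in − Q̇/(ṁ c_p) = 12.429 °C.
Solution: T(t) = T_ss + (T₀ − T_ss) e^(−t/τ).
T(340) = 12.429 + (26.571)·e^(−340/199.02) = 12.429 + (26.571)·0.18116 = 17.243 °C.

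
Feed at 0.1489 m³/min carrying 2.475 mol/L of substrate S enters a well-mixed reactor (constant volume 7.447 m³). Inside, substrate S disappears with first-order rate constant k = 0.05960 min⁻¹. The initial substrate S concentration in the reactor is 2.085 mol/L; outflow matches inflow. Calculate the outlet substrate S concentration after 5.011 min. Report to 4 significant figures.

V dC/dt = Q(C_in − C) − k V C.
dC/dt = (Q/V) C_in − (Q/V + k) C; effective rate a = Q/V + k = 0.0199946 + 0.05960 = 0.0795946 min⁻¹.
C_ss = Q C_in/(Q + kV) = 0.621734 mol/L; C(t) = C_ss + (C₀ − C_ss) e^(−a t).
C(5.011) = 0.621734 + (1.46327)·e^(−0.0795946·5.011) = 0.621734 + (1.46327)·0.671092 = 1.60372 mol/L.

1.604 mol/L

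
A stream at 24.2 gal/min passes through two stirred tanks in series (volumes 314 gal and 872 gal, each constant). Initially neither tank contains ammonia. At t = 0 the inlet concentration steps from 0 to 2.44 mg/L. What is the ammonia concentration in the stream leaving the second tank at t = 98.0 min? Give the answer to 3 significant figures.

Time constants: τᵢ = Vᵢ/Q for each well-mixed tank.
τ₁ = 314/24.2 = 12.975 min; τ₂ = 872/24.2 = 36.033 min.
Solving the cascade with C₁(0)=C₂(0)=0 gives C₂(t) = C_in[1 − (τ₁ e^(−t/τ₁) − τ₂ e^(−t/τ₂))/(τ₁ − τ₂)].
At t = 98.0: e^(−t/τ₁) = 0.00052460, e^(−t/τ₂) = 0.065893.
C₂ = 2.44·[1 − (12.975·0.00052460 − 36.033·0.065893)/(-23.058)] = 2.44·0.89732 = 2.1895 mg/L.

2.19 mg/L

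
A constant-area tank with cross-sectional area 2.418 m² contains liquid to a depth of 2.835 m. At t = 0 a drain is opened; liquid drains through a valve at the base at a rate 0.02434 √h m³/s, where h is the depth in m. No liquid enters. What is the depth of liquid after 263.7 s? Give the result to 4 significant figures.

A dh/dt = −Q_out = −0.02434 √h.
Separate and integrate: 2(√h − √h₀) = −(0.02434/A) t.
√h = √2.835 − 0.02434·263.7/(2·2.418) = 1.68375 − 1.32722 = 0.356521.
h = 0.356521² = 0.127107 m.

0.1271 m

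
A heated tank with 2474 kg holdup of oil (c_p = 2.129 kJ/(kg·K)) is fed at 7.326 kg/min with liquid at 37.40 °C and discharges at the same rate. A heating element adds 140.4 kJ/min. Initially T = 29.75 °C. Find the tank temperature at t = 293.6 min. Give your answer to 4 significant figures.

Energy balance: M c_p dT/dt = ṁ c_p (T_in − T) + 140.4.
τ = M/ṁ = 337.701 min; T_ss = T_in + Q̇/(ṁ c_p) = 37.40 + 140.4/(7.326·2.129) = 46.4017 °C.
Integrating: T(t) = T_ss + (T₀ − T_ss) e^(−t/τ).
T(293.6) = 46.4017 + (-16.6517)·e^(−293.6/337.701) = 46.4017 + (-16.6517)·0.419200 = 39.4213 °C.

39.42 °C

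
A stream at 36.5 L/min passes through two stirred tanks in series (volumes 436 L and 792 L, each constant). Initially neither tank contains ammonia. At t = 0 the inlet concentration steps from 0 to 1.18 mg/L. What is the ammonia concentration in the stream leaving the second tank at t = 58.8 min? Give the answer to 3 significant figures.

1.02 mg/L

Species balance on tank i: dCᵢ/dt = (Cᵢ₋₁ − Cᵢ)/τᵢ with τᵢ = Vᵢ/Q.
τ₁ = 436/36.5 = 11.945 min; τ₂ = 792/36.5 = 21.699 min.
Tank 1: C₁ = C_in(1 − e^(−t/τ₁)). Tank 2 (τ₁ ≠ τ₂): C₂ = C_in[1 − (τ₁ e^(−t/τ₁) − τ₂ e^(−t/τ₂))/(τ₁ − τ₂)].
At t = 58.8: e^(−t/τ₁) = 0.0072811, e^(−t/τ₂) = 0.066547.
C₂ = 1.18·[1 − (11.945·0.0072811 − 21.699·0.066547)/(-9.7534)] = 1.18·0.86087 = 1.0158 mg/L.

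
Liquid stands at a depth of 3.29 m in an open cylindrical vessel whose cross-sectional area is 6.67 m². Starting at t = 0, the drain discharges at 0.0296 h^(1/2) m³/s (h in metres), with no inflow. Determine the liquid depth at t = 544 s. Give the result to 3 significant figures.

With no inflow, A dh/dt = −0.0296 √h.
Separate and integrate: 2(√h − √h₀) = −(0.0296/A) t.
√h = √3.29 − 0.0296·544/(2·6.67) = 1.8138 − 1.2071 = 0.60676.
h = 0.60676² = 0.36816 m.

0.368 m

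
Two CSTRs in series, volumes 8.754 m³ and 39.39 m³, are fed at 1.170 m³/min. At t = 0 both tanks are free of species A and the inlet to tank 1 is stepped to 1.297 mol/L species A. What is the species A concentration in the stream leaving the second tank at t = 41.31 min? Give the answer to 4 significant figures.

0.8096 mol/L

Species balance on tank i: dCᵢ/dt = (Cᵢ₋₁ − Cᵢ)/τᵢ with τᵢ = Vᵢ/Q.
τ₁ = 8.754/1.170 = 7.48205 min; τ₂ = 39.39/1.170 = 33.6667 min.
Tank 1: C₁ = C_in(1 − e^(−t/τ₁)). Tank 2 (τ₁ ≠ τ₂): C₂ = C_in[1 − (τ₁ e^(−t/τ₁) − τ₂ e^(−t/τ₂))/(τ₁ − τ₂)].
At t = 41.31: e^(−t/τ₁) = 0.00400099, e^(−t/τ₂) = 0.293162.
C₂ = 1.297·[1 − (7.48205·0.00400099 − 33.6667·0.293162)/(-26.1846)] = 1.297·0.624212 = 0.809603 mol/L.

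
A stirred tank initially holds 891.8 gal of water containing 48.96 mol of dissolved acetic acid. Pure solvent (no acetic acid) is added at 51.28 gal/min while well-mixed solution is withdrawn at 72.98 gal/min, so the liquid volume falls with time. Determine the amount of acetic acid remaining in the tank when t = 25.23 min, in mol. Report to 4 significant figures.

Total volume: dV/dt = Q_in − Q_out = -21.7000 gal/min, so V(t) = 891.8 − 21.7000 t and V(25.23) = 344.309 gal.
No acetic acid enters, so dm/dt = −Q_out · (m/V).
dm/m = −Q_out dt/(V₀ − 21.7000 t); integrating gives ln(m/m₀) = −(Q_out/(Q_in−Q_out)) ln(V/V₀).
m = m₀ (V₀/V)^(Q_out/(Q_in−Q_out)) = 48.96 × (891.8/344.309)^(-3.36313) = 1.99432 mol.

1.994 mol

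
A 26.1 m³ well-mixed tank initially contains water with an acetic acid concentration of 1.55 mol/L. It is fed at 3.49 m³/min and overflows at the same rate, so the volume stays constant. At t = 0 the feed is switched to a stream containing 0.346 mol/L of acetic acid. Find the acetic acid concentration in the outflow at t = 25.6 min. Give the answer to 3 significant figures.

Unsteady species balance (constant V, well mixed): V dC/dt = Q(C_in − C).
Rewrite as dC/dt + C/τ = C_in/τ, τ = V/Q = 7.4785 min.
C approaches C_in exponentially: C(t) = C_in + (C₀ − C_in) e^(−t/τ).
C(25.6) = 0.346 + (1.55 − 0.346)·e^(−25.6/7.4785) = 0.346 + (1.2040)·0.032610 = 0.38526 mol/L.

0.385 mol/L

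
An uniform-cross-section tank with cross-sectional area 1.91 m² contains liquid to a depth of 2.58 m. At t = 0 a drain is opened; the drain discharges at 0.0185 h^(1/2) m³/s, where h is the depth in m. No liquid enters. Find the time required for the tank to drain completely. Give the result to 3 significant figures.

332 s

Unsteady balance on liquid volume: A dh/dt = −0.0185 √h.
This is separable: 2 d(√h)/dt = −0.0185/A, so √h = √h₀ − (0.0185/(2A)) t.
Set h = 0: 2√h₀ = (0.0185/A) t_empty ⇒ t_empty = 2A√h₀/0.0185.
t_empty = 2·1.91·√2.58/0.0185 = 3.8200·1.6062/0.0185 = 331.67 s.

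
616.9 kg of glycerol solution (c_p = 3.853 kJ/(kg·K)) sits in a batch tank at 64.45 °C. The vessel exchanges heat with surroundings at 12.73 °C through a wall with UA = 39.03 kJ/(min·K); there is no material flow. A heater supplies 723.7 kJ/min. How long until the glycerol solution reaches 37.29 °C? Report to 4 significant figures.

Energy balance: M c_p dT/dt = −UA(T − T_amb) + Q̇.
τ = M c_p/UA = 60.8997 min; T_ss = T_amb + Q̇/UA = 12.73 + 723.7/39.03 = 31.2721 °C.
T(t) = T_ss + (T₀ − T_ss)e^(−t/τ); set T = 37.29:
t = −τ ln[(T − T_ss)/(T₀ − T_ss)] = −60.8997 · ln(0.181382) = 103.965 min.

104.0 min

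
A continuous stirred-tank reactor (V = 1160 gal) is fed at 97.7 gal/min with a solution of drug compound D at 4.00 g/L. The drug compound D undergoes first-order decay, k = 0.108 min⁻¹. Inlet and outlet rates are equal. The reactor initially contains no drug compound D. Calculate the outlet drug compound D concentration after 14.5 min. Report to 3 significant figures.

V dC/dt = Q(C_in − C) − k V C.
dC/dt = (Q/V) C_in − (Q/V + k) C; effective rate a = Q/V + k = 0.084224 + 0.108 = 0.19222 min⁻¹.
C_ss = Q C_in/(Q + kV) = 1.7526 g/L; C(t) = C_ss + (C₀ − C_ss) e^(−a t).
C(14.5) = 1.7526 + (-1.7526)·e^(−0.19222·14.5) = 1.7526 + (-1.7526)·0.061590 = 1.6447 g/L.

1.64 g/L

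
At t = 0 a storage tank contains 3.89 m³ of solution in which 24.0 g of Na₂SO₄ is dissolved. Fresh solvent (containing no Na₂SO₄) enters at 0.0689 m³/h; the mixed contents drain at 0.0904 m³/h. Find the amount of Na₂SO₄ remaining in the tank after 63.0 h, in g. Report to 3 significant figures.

Let m(t) be the amount of Na₂SO₄. Volume: V(t) = V₀ + (Q_in − Q_out) t = 3.89 − 0.021500 t; V(63.0) = 2.5355 m³.
Solute balance: dm/dt = 0 − Q_out C = −Q_out m/V(t).
Separate: dm/m = −Q_out dt/V(t) ⇒ ln(m/m₀) = −(Q_out/(Q_in−Q_out)) ln(V/V₀).
m = m₀ (V₀/V)^(Q_out/(Q_in−Q_out)) = 24.0 × (3.89/2.5355)^(-4.2047) = 3.9685 g.

3.97 g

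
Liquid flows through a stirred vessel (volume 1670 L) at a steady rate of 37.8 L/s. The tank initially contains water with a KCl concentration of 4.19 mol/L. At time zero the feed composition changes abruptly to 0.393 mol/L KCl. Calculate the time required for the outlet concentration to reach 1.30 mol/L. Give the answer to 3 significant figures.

Mass balance on the solute (V constant): V dC/dt = Q(C_in − C), so τ = V/Q = 44.180 s.
C(t) = C_in + (C₀ − C_in) e^(−t/τ). Set C = 1.30 and solve for t:
e^(−t/τ) = (C − C_in)/(C₀ − C_in) = (1.30 − 0.393)/(4.19 − 0.393) = 0.23887
t = −τ ln(…) = 44.180 × 1.4318 = 63.258 s.

63.3 s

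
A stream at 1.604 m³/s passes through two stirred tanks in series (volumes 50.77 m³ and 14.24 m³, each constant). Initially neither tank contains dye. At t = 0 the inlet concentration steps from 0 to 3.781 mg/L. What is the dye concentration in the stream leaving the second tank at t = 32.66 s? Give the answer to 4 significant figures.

1.946 mg/L

Time constants: τᵢ = Vᵢ/Q for each well-mixed tank.
τ₁ = 50.77/1.604 = 31.6521 s; τ₂ = 14.24/1.604 = 8.87781 s.
Tank 1: C₁ = C_in(1 − e^(−t/τ₁)). Tank 2 (τ₁ ≠ τ₂): C₂ = C_in[1 − (τ₁ e^(−t/τ₁) − τ₂ e^(−t/τ₂))/(τ₁ − τ₂)].
At t = 32.66: e^(−t/τ₁) = 0.356350, e^(−t/τ₂) = 0.0252523.
C₂ = 3.781·[1 − (31.6521·0.356350 − 8.87781·0.0252523)/(22.7743)] = 3.781·0.514583 = 1.94564 mg/L.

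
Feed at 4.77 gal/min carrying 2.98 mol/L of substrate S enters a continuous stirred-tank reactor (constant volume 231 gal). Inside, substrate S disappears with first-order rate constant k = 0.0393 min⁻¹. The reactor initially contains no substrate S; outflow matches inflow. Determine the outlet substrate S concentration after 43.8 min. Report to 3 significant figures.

0.952 mol/L

Accumulation = in − out − consumed: V dC/dt = Q C_in − Q C − k V C.
dC/dt = (Q/V) C_in − (Q/V + k) C; effective rate a = Q/V + k = 0.020649 + 0.0393 = 0.059949 min⁻¹.
C_ss = Q C_in/(Q + kV) = 1.0265 mol/L; C(t) = C_ss + (C₀ − C_ss) e^(−a t).
C(43.8) = 1.0265 + (-1.0265)·e^(−0.059949·43.8) = 1.0265 + (-1.0265)·0.072383 = 0.95215 mol/L.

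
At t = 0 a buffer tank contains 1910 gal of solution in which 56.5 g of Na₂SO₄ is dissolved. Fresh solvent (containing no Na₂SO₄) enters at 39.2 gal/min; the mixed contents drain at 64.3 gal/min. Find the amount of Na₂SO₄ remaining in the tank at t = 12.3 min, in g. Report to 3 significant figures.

Total volume: dV/dt = Q_in − Q_out = -25.100 gal/min, so V(t) = 1910 − 25.100 t and V(12.3) = 1601.3 gal.
Solute balance: dm/dt = 0 − Q_out C = −Q_out m/V(t).
dm/m = −Q_out dt/(V₀ − 25.100 t); integrating gives ln(m/m₀) = −(Q_out/(Q_in−Q_out)) ln(V/V₀).
m = m₀ (V₀/V)^(Q_out/(Q_in−Q_out)) = 56.5 × (1910/1601.3)^(-2.5618) = 35.966 g.

36.0 g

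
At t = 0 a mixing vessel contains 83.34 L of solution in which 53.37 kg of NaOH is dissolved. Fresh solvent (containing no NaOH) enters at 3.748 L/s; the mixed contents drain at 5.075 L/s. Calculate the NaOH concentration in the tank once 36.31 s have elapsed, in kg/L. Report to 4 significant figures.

Total volume: dV/dt = Q_in − Q_out = -1.32700 L/s, so V(t) = 83.34 − 1.32700 t and V(36.31) = 35.1566 L.
Species balance (pure solvent in): dm/dt = −Q_out · m/V(t).
dm/m = −Q_out dt/(V₀ − 1.32700 t); integrating gives ln(m/m₀) = −(Q_out/(Q_in−Q_out)) ln(V/V₀).
m = m₀ (V₀/V)^(Q_out/(Q_in−Q_out)) = 53.37 × (83.34/35.1566)^(-3.82442) = 1.96666 kg.
C = m/V = 1.96666/35.1566 = 0.0559399 kg/L.

0.05594 kg/L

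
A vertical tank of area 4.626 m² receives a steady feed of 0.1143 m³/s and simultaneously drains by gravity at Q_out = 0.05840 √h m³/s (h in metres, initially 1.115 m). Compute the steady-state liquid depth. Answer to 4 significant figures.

3.831 m

Volume balance on the tank: A dh/dt = Q_in − 0.05840 √h. At steady state dh/dt = 0:
Q_in = 0.05840 √h_ss ⇒ √h_ss = 0.1143/0.05840 = 1.95719.
h_ss = 1.95719² = 3.83060 m. (Since h₀ = 1.115 m < h_ss, the level will rise toward this value.)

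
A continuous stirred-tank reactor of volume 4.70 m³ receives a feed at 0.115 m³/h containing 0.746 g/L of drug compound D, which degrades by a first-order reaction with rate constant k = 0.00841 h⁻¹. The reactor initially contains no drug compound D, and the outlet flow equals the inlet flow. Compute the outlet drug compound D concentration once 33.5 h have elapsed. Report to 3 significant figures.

Accumulation = in − out − consumed: V dC/dt = Q C_in − Q C − k V C.
This is linear with rate a = Q/V + k = 0.032878 h⁻¹.
C_ss = Q C_in/(Q + kV) = 0.55518 g/L; C(t) = C_ss + (C₀ − C_ss) e^(−a t).
C(33.5) = 0.55518 + (-0.55518)·e^(−0.032878·33.5) = 0.55518 + (-0.55518)·0.33240 = 0.37064 g/L.

0.371 g/L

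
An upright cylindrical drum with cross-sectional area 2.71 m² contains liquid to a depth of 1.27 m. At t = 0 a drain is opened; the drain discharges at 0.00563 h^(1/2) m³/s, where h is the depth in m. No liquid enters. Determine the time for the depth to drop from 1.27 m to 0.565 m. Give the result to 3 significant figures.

Unsteady balance on liquid volume: A dh/dt = −0.00563 √h.
Separate and integrate: 2(√h − √h₀) = −(0.00563/A) t.
t = 2A(√h₀ − √h)/0.00563 = 2·2.71·(√1.27 − √0.565)/0.00563
  = 5.4200 × (1.1269 − 0.75166) / 0.00563 = 361.28 s.

361 s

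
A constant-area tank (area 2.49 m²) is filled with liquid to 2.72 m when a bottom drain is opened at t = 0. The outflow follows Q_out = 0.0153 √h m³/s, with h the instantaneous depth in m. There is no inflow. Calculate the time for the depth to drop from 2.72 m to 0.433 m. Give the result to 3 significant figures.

A dh/dt = −Q_out = −0.0153 √h.
∫ h^(−1/2) dh = −(0.0153/A) ∫ dt, giving 2√h = 2√h₀ − (0.0153/A) t.
t = 2A(√h₀ − √h)/0.0153 = 2·2.49·(√2.72 − √0.433)/0.0153
  = 4.9800 × (1.6492 − 0.65803) / 0.0153 = 322.63 s.

323 s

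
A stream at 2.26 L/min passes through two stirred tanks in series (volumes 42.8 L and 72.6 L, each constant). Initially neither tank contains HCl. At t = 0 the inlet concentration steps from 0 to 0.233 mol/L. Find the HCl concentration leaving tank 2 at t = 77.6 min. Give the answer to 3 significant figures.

0.188 mol/L

Each tank obeys Vᵢ dCᵢ/dt = Q(Cᵢ₋₁ − Cᵢ), so τᵢ = Vᵢ/Q.
τ₁ = 42.8/2.26 = 18.938 min; τ₂ = 72.6/2.26 = 32.124 min.
Solving the cascade with C₁(0)=C₂(0)=0 gives C₂(t) = C_in[1 − (τ₁ e^(−t/τ₁) − τ₂ e^(−t/τ₂))/(τ₁ − τ₂)].
At t = 77.6: e^(−t/τ₁) = 0.016613, e^(−t/τ₂) = 0.089310.
C₂ = 0.233·[1 − (18.938·0.016613 − 32.124·0.089310)/(-13.186)] = 0.233·0.80628 = 0.18786 mol/L.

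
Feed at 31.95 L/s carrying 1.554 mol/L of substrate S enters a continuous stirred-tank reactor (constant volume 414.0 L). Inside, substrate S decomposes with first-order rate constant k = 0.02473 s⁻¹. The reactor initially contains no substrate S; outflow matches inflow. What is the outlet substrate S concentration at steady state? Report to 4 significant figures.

1.177 mol/L

V dC/dt = Q(C_in − C) − k V C.
Steady state (dC/dt = 0): C_ss = Q C_in/(Q + kV) = C_in/(1 + kV/Q).
C_ss = 31.95·1.554/(31.95 + 0.02473·414.0) = 49.6503/42.1882 = 1.17688 mol/L.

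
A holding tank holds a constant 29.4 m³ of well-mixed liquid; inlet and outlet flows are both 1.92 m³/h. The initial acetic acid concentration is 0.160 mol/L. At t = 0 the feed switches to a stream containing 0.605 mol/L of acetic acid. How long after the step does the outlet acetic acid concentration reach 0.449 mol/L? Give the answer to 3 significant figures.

Species balance: V dC/dt = Q(C_in − C) ⇒ τ = V/Q = 15.312 h.
C(t) = C_in + (C₀ − C_in) e^(−t/τ). Set C = 0.449 and solve for t:
e^(−t/τ) = (C − C_in)/(C₀ − C_in) = (0.449 − 0.605)/(0.160 − 0.605) = 0.35056
t = −τ ln(…) = 15.312 × 1.0482 = 16.051 h.

16.1 h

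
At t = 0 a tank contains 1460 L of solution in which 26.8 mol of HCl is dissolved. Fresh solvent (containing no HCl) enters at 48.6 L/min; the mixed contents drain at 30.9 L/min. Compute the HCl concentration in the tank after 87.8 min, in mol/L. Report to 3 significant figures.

0.00251 mol/L

Let m(t) be the amount of HCl. Volume: V(t) = V₀ + (Q_in − Q_out) t = 1460 + 17.700 t; V(87.8) = 3014.1 L.
No HCl enters, so dm/dt = −Q_out · (m/V).
Separate: dm/m = −Q_out dt/V(t) ⇒ ln(m/m₀) = −(Q_out/(Q_in−Q_out)) ln(V/V₀).
m = m₀ (V₀/V)^(Q_out/(Q_in−Q_out)) = 26.8 × (1460/3014.1)^(1.7458) = 7.5608 mol.
C = m/V = 7.5608/3014.1 = 0.0025085 mol/L.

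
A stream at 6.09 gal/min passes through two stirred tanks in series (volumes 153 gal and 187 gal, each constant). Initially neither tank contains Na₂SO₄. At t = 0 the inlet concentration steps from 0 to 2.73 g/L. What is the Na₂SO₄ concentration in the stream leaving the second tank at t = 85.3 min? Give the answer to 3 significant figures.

Each tank obeys Vᵢ dCᵢ/dt = Q(Cᵢ₋₁ − Cᵢ), so τᵢ = Vᵢ/Q.
τ₁ = 153/6.09 = 25.123 min; τ₂ = 187/6.09 = 30.706 min.
Tank 1: C₁ = C_in(1 − e^(−t/τ₁)). Tank 2 (τ₁ ≠ τ₂): C₂ = C_in[1 − (τ₁ e^(−t/τ₁) − τ₂ e^(−t/τ₂))/(τ₁ − τ₂)].
At t = 85.3: e^(−t/τ₁) = 0.033531, e^(−t/τ₂) = 0.062166.
C₂ = 2.73·[1 − (25.123·0.033531 − 30.706·0.062166)/(-5.5829)] = 2.73·0.80898 = 2.2085 g/L.

2.21 g/L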